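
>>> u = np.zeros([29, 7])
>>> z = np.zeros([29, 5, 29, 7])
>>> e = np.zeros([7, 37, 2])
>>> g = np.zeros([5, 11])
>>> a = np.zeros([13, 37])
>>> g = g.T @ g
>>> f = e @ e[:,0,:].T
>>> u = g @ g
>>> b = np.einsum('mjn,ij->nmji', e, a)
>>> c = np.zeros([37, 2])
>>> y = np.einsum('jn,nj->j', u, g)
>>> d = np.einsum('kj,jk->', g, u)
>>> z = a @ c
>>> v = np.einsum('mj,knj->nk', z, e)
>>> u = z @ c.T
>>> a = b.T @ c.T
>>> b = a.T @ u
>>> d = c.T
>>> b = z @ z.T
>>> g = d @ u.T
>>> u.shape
(13, 37)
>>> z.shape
(13, 2)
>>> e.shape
(7, 37, 2)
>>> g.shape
(2, 13)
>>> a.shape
(13, 37, 7, 37)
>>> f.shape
(7, 37, 7)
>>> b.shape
(13, 13)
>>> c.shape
(37, 2)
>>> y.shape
(11,)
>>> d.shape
(2, 37)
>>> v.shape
(37, 7)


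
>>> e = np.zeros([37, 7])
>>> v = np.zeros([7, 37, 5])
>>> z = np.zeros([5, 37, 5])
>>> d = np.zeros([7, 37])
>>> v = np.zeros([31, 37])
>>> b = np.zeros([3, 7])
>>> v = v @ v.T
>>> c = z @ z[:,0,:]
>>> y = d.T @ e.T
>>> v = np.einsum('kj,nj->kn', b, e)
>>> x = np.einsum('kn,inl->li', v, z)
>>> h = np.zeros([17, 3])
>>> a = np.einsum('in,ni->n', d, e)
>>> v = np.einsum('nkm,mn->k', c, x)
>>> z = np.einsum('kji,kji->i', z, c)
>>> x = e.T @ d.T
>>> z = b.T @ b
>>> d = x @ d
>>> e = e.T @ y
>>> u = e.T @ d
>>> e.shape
(7, 37)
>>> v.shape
(37,)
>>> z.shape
(7, 7)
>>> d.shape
(7, 37)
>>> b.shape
(3, 7)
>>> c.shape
(5, 37, 5)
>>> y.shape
(37, 37)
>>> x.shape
(7, 7)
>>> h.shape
(17, 3)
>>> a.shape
(37,)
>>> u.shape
(37, 37)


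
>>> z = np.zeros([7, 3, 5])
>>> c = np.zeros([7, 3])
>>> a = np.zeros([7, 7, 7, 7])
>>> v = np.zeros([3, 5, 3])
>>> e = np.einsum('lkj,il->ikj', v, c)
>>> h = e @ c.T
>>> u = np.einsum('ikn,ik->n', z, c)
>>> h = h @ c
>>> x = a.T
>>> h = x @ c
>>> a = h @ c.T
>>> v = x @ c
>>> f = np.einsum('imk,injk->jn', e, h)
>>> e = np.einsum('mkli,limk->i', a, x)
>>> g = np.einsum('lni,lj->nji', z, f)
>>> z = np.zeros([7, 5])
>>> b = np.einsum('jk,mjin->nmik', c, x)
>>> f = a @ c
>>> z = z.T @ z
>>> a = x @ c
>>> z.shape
(5, 5)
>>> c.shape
(7, 3)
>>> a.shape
(7, 7, 7, 3)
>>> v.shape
(7, 7, 7, 3)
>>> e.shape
(7,)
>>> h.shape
(7, 7, 7, 3)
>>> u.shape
(5,)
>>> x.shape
(7, 7, 7, 7)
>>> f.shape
(7, 7, 7, 3)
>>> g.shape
(3, 7, 5)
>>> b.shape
(7, 7, 7, 3)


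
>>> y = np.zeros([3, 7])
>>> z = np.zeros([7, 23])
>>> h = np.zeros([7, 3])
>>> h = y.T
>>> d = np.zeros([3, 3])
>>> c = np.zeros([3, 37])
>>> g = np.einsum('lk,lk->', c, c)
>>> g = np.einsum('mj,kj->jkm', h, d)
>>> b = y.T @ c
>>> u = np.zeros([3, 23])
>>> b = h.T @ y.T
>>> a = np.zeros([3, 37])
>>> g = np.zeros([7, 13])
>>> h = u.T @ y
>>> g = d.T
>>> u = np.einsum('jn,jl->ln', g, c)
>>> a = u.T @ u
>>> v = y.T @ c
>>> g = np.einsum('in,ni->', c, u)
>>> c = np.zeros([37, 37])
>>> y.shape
(3, 7)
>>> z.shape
(7, 23)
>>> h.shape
(23, 7)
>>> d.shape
(3, 3)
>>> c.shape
(37, 37)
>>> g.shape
()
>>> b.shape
(3, 3)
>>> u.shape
(37, 3)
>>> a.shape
(3, 3)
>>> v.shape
(7, 37)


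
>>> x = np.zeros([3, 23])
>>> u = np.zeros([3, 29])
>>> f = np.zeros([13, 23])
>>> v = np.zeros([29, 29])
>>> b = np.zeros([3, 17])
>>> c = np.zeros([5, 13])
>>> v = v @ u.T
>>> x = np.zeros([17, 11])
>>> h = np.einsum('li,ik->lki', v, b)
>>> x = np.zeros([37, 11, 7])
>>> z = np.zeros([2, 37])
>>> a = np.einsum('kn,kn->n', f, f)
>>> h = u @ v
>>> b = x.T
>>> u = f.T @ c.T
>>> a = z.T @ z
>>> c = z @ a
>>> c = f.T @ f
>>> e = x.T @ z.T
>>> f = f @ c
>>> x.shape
(37, 11, 7)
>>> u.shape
(23, 5)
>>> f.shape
(13, 23)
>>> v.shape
(29, 3)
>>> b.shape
(7, 11, 37)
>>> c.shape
(23, 23)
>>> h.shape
(3, 3)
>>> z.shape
(2, 37)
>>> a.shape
(37, 37)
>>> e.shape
(7, 11, 2)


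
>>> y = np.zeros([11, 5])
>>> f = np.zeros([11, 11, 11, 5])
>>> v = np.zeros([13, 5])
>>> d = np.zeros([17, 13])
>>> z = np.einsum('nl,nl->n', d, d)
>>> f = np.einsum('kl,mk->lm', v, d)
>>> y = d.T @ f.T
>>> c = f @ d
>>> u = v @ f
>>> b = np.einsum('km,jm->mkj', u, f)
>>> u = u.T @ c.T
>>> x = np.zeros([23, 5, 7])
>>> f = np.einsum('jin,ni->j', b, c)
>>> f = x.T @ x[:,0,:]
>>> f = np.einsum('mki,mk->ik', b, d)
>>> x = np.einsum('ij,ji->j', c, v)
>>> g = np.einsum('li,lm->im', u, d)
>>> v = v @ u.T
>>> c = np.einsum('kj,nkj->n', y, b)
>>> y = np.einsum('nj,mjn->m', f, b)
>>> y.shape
(17,)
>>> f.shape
(5, 13)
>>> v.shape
(13, 17)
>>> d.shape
(17, 13)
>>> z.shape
(17,)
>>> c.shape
(17,)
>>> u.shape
(17, 5)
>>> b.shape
(17, 13, 5)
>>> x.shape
(13,)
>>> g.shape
(5, 13)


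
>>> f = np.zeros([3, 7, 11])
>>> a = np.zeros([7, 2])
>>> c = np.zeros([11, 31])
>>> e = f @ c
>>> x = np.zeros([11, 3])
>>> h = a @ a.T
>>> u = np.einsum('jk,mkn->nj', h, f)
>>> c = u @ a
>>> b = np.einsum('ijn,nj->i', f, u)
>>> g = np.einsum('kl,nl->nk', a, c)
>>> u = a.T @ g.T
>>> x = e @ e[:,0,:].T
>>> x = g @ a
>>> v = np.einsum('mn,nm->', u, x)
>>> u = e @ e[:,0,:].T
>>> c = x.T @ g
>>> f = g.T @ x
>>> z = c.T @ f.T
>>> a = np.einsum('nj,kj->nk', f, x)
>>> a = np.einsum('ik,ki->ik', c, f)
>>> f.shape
(7, 2)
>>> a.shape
(2, 7)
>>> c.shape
(2, 7)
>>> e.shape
(3, 7, 31)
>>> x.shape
(11, 2)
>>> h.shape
(7, 7)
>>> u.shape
(3, 7, 3)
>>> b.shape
(3,)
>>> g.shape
(11, 7)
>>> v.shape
()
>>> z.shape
(7, 7)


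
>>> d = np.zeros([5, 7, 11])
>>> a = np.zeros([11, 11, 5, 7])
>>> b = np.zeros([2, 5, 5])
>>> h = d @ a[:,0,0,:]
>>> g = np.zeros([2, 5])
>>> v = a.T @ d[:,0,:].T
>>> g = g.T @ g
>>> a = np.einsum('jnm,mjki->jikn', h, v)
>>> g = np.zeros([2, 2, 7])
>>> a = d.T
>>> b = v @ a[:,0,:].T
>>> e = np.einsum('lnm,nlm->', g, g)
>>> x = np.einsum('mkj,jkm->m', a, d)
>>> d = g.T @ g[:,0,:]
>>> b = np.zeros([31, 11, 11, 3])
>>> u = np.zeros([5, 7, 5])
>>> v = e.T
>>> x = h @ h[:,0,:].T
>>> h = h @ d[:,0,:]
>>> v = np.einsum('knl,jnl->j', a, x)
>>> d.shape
(7, 2, 7)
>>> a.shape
(11, 7, 5)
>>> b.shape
(31, 11, 11, 3)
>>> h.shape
(5, 7, 7)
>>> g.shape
(2, 2, 7)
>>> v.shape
(5,)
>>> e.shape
()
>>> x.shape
(5, 7, 5)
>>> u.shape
(5, 7, 5)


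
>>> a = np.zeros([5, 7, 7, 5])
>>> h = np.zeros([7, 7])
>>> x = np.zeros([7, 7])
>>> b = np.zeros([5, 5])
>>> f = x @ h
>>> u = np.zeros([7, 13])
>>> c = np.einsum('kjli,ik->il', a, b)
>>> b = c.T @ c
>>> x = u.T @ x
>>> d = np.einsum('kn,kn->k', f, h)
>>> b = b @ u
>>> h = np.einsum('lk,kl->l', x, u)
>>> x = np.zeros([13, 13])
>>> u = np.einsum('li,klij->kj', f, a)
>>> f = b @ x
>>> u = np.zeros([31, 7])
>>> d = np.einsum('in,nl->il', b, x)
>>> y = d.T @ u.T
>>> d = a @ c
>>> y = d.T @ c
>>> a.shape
(5, 7, 7, 5)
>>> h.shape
(13,)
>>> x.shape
(13, 13)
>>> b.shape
(7, 13)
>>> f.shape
(7, 13)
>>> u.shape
(31, 7)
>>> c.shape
(5, 7)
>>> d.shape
(5, 7, 7, 7)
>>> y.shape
(7, 7, 7, 7)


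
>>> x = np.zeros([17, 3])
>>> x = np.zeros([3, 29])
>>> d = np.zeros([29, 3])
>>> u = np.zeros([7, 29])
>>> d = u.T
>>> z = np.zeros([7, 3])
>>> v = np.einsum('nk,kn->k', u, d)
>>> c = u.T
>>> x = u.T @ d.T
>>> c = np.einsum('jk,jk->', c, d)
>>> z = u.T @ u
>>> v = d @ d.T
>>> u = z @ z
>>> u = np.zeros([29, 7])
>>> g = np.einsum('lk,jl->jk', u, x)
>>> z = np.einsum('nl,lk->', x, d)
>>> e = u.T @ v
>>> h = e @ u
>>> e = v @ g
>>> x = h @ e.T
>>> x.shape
(7, 29)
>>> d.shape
(29, 7)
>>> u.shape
(29, 7)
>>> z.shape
()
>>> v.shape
(29, 29)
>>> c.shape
()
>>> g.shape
(29, 7)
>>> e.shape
(29, 7)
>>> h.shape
(7, 7)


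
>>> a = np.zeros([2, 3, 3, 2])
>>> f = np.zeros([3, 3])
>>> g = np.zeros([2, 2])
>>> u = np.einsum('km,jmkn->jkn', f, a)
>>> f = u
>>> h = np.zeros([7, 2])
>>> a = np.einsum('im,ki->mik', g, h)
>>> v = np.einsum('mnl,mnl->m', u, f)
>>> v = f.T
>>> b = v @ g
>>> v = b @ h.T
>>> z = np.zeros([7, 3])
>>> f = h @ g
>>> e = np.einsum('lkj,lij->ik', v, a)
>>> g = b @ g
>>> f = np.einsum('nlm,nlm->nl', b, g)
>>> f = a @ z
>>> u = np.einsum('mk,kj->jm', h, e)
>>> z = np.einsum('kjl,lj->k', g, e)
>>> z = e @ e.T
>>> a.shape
(2, 2, 7)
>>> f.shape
(2, 2, 3)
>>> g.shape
(2, 3, 2)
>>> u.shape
(3, 7)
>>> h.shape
(7, 2)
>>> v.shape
(2, 3, 7)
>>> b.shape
(2, 3, 2)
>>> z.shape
(2, 2)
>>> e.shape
(2, 3)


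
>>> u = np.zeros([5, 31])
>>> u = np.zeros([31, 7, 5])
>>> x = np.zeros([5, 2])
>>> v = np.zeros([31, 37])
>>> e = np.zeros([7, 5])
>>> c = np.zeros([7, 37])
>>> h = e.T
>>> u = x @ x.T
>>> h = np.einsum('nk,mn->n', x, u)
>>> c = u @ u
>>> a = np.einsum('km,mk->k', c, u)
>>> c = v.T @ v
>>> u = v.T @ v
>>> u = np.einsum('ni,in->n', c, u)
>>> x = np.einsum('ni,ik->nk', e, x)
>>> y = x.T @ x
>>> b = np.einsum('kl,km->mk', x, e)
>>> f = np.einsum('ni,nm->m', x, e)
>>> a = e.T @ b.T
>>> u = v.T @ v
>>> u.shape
(37, 37)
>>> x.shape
(7, 2)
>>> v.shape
(31, 37)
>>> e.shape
(7, 5)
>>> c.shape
(37, 37)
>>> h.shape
(5,)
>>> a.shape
(5, 5)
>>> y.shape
(2, 2)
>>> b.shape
(5, 7)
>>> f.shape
(5,)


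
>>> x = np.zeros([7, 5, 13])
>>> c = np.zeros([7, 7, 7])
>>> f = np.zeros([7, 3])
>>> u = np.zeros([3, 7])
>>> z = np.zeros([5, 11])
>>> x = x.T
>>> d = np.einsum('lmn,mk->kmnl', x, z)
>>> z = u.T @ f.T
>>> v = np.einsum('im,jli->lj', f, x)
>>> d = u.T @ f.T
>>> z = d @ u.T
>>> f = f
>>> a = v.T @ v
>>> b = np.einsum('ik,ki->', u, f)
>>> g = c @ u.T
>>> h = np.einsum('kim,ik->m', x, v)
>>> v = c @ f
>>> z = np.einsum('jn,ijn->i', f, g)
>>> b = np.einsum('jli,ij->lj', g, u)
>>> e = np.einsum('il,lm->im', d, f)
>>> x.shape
(13, 5, 7)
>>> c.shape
(7, 7, 7)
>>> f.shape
(7, 3)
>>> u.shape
(3, 7)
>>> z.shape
(7,)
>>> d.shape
(7, 7)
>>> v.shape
(7, 7, 3)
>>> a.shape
(13, 13)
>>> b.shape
(7, 7)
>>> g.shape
(7, 7, 3)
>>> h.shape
(7,)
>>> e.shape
(7, 3)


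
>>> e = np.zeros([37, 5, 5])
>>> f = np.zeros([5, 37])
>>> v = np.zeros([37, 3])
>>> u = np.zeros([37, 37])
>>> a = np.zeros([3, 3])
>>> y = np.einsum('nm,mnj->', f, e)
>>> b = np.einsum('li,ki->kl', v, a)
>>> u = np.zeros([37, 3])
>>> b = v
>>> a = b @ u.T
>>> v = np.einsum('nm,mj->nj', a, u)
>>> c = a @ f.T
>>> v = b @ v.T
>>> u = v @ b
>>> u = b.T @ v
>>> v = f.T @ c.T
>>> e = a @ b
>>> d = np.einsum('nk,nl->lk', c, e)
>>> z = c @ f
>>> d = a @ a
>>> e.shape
(37, 3)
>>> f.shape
(5, 37)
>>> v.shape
(37, 37)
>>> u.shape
(3, 37)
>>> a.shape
(37, 37)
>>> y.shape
()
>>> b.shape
(37, 3)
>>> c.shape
(37, 5)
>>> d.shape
(37, 37)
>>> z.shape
(37, 37)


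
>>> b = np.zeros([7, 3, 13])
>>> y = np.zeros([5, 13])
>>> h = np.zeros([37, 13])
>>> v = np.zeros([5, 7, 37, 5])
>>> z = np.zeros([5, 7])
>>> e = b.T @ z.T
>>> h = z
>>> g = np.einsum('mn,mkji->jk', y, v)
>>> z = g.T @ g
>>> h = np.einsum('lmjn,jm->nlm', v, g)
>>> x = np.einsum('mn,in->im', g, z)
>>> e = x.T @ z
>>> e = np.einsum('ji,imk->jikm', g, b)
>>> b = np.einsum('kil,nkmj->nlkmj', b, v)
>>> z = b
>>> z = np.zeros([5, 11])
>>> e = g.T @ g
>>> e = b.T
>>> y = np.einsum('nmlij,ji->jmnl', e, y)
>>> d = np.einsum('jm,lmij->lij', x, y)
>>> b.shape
(5, 13, 7, 37, 5)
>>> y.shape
(5, 37, 5, 7)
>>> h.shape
(5, 5, 7)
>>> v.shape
(5, 7, 37, 5)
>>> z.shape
(5, 11)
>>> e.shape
(5, 37, 7, 13, 5)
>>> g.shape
(37, 7)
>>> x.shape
(7, 37)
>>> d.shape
(5, 5, 7)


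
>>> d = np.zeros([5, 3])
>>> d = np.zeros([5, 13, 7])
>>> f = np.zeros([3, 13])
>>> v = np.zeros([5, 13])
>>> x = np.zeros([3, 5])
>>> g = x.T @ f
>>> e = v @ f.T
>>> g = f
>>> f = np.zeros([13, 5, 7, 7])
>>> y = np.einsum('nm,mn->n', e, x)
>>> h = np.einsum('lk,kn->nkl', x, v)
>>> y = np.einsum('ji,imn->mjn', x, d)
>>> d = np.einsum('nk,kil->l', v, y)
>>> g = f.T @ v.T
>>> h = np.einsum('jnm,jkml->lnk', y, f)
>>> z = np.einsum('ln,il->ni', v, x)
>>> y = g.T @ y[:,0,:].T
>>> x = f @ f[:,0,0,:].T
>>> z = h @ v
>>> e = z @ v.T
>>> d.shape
(7,)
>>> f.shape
(13, 5, 7, 7)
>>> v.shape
(5, 13)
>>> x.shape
(13, 5, 7, 13)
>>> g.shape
(7, 7, 5, 5)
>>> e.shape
(7, 3, 5)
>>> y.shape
(5, 5, 7, 13)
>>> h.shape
(7, 3, 5)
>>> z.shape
(7, 3, 13)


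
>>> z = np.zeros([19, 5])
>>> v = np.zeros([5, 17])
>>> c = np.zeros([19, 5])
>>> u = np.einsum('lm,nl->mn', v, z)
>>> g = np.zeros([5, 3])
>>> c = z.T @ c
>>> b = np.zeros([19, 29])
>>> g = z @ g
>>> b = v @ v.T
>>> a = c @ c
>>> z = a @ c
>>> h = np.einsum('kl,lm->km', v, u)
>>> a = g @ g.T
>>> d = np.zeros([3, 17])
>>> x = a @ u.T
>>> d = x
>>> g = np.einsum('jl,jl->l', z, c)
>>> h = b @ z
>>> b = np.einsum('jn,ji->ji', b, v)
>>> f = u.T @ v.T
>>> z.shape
(5, 5)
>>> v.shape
(5, 17)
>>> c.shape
(5, 5)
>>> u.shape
(17, 19)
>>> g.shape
(5,)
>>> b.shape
(5, 17)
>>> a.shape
(19, 19)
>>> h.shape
(5, 5)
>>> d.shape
(19, 17)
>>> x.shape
(19, 17)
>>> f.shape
(19, 5)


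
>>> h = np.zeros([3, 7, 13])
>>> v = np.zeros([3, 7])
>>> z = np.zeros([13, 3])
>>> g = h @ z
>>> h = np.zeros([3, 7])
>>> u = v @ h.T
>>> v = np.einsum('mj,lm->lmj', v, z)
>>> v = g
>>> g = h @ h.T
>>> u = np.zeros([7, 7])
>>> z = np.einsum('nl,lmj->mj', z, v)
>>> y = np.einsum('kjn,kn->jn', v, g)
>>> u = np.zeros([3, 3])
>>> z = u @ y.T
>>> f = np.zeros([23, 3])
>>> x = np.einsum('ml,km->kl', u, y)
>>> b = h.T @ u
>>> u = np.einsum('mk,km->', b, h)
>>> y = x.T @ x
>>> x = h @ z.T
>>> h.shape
(3, 7)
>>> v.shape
(3, 7, 3)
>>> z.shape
(3, 7)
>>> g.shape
(3, 3)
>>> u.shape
()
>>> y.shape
(3, 3)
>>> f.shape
(23, 3)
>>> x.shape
(3, 3)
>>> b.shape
(7, 3)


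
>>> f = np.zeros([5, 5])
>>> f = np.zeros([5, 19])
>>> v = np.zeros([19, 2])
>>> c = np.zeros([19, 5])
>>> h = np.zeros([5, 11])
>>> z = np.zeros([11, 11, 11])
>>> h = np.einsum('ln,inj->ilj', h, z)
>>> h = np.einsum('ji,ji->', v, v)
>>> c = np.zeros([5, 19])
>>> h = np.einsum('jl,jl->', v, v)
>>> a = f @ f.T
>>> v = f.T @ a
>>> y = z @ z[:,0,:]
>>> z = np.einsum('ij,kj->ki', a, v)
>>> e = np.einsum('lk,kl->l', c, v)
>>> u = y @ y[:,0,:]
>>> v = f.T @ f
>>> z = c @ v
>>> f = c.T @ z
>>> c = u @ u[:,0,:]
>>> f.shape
(19, 19)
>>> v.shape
(19, 19)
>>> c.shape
(11, 11, 11)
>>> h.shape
()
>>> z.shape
(5, 19)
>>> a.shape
(5, 5)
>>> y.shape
(11, 11, 11)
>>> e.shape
(5,)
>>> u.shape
(11, 11, 11)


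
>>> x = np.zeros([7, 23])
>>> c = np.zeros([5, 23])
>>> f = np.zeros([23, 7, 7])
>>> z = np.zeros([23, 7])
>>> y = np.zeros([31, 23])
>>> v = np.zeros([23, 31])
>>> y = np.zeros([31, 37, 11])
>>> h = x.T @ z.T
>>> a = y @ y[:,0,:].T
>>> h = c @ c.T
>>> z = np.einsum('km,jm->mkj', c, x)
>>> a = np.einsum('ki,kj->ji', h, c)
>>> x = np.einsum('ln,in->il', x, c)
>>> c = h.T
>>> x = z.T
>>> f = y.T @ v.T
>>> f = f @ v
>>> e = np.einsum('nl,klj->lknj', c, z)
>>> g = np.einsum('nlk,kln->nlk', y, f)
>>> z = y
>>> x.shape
(7, 5, 23)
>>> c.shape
(5, 5)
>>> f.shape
(11, 37, 31)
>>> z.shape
(31, 37, 11)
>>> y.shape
(31, 37, 11)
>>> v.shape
(23, 31)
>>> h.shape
(5, 5)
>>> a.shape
(23, 5)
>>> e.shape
(5, 23, 5, 7)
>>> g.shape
(31, 37, 11)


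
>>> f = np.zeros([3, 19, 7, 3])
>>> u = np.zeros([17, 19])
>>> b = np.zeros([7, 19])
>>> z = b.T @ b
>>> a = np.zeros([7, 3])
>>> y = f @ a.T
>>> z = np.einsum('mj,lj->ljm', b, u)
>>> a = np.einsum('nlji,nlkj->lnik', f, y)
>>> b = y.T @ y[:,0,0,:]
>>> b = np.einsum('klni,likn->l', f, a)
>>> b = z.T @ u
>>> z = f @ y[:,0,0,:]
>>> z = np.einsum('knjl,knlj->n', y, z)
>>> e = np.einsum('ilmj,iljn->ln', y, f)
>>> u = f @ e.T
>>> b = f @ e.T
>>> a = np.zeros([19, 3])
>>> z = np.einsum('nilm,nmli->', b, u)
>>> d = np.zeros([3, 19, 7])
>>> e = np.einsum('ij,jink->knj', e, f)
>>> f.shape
(3, 19, 7, 3)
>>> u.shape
(3, 19, 7, 19)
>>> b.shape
(3, 19, 7, 19)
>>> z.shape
()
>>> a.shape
(19, 3)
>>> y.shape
(3, 19, 7, 7)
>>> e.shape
(3, 7, 3)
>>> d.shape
(3, 19, 7)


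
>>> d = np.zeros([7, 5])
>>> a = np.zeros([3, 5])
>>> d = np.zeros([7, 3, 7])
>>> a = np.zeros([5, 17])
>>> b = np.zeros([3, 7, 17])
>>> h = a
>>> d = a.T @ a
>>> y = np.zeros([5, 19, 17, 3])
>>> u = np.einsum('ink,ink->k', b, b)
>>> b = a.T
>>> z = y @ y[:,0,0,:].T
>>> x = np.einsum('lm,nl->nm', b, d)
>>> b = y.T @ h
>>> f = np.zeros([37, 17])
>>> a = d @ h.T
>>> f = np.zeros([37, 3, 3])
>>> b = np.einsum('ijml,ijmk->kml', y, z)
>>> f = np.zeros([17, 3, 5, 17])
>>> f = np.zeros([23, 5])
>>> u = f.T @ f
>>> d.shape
(17, 17)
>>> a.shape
(17, 5)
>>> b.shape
(5, 17, 3)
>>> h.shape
(5, 17)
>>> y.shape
(5, 19, 17, 3)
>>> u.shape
(5, 5)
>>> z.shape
(5, 19, 17, 5)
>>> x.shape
(17, 5)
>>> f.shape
(23, 5)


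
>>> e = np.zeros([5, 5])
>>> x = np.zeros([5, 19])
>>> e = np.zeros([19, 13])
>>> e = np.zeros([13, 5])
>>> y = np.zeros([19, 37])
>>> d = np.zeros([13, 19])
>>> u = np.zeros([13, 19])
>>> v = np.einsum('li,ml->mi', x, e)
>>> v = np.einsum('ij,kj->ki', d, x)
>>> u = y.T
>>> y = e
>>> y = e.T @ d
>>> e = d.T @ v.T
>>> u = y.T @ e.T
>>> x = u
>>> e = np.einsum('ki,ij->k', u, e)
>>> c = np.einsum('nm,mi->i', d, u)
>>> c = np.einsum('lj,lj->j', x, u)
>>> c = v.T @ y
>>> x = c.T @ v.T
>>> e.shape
(19,)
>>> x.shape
(19, 5)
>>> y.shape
(5, 19)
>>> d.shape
(13, 19)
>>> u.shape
(19, 19)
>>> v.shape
(5, 13)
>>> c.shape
(13, 19)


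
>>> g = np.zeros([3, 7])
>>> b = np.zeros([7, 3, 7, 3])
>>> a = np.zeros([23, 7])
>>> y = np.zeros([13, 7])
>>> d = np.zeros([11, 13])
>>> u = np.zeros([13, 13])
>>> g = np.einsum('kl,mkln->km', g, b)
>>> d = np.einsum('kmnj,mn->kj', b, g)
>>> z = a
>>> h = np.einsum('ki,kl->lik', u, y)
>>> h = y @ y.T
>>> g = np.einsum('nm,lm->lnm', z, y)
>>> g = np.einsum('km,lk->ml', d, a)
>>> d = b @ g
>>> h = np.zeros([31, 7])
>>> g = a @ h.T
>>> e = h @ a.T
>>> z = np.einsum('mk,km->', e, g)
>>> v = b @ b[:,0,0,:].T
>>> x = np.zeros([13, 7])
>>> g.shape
(23, 31)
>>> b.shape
(7, 3, 7, 3)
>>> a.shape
(23, 7)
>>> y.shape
(13, 7)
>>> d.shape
(7, 3, 7, 23)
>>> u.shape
(13, 13)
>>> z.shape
()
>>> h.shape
(31, 7)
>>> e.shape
(31, 23)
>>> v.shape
(7, 3, 7, 7)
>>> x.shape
(13, 7)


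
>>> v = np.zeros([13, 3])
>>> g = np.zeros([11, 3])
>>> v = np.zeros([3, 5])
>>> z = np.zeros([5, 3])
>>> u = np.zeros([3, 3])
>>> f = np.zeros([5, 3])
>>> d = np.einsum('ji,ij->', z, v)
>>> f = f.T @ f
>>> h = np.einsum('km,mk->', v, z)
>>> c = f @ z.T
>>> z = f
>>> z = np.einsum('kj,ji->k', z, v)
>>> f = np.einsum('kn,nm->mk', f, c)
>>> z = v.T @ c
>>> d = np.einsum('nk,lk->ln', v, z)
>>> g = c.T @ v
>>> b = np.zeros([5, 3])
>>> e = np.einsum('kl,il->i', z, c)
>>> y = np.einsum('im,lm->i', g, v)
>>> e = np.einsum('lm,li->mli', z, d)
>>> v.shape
(3, 5)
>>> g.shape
(5, 5)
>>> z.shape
(5, 5)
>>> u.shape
(3, 3)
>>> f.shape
(5, 3)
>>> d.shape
(5, 3)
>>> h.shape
()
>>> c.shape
(3, 5)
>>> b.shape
(5, 3)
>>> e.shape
(5, 5, 3)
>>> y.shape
(5,)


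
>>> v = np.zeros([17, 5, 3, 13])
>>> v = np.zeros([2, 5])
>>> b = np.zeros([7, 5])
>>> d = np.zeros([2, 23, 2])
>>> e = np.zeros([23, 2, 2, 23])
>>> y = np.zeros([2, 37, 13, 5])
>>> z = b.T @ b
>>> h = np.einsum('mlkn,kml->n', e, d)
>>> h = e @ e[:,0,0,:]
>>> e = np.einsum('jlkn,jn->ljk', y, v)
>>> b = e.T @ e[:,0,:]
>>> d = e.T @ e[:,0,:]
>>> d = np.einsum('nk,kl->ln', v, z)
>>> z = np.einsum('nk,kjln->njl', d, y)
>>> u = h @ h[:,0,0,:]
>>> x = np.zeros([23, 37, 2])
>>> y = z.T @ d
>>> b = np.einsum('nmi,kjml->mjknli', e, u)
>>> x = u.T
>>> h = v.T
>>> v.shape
(2, 5)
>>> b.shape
(2, 2, 23, 37, 23, 13)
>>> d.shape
(5, 2)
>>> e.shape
(37, 2, 13)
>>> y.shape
(13, 37, 2)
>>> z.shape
(5, 37, 13)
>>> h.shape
(5, 2)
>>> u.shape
(23, 2, 2, 23)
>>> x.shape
(23, 2, 2, 23)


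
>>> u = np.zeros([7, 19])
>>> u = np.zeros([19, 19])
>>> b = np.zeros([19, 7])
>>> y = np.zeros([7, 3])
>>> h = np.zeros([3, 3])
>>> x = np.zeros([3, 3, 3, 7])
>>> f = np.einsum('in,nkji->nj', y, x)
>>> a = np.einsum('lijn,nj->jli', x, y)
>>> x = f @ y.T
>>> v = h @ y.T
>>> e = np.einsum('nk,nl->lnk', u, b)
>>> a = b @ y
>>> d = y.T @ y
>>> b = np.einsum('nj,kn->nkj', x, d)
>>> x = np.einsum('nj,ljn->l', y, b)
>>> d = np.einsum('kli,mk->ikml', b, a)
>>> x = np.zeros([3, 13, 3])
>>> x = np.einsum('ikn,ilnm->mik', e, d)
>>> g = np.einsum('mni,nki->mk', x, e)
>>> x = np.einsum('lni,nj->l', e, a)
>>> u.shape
(19, 19)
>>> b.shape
(3, 3, 7)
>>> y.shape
(7, 3)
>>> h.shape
(3, 3)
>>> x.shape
(7,)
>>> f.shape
(3, 3)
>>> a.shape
(19, 3)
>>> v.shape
(3, 7)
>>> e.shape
(7, 19, 19)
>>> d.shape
(7, 3, 19, 3)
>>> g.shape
(3, 19)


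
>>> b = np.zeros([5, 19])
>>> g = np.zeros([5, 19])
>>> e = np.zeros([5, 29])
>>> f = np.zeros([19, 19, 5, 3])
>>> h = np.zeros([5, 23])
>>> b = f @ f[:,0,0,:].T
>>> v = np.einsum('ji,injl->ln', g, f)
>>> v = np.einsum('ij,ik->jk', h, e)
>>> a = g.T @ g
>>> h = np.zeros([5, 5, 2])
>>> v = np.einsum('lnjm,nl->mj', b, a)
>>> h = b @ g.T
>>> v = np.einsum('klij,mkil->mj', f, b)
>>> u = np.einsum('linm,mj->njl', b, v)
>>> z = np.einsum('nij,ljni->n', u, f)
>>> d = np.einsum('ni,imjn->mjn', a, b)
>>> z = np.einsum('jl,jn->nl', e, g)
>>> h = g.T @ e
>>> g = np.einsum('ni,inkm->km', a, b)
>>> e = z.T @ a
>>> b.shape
(19, 19, 5, 19)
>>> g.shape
(5, 19)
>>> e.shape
(29, 19)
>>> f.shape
(19, 19, 5, 3)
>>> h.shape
(19, 29)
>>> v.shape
(19, 3)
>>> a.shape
(19, 19)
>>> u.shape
(5, 3, 19)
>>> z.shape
(19, 29)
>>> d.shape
(19, 5, 19)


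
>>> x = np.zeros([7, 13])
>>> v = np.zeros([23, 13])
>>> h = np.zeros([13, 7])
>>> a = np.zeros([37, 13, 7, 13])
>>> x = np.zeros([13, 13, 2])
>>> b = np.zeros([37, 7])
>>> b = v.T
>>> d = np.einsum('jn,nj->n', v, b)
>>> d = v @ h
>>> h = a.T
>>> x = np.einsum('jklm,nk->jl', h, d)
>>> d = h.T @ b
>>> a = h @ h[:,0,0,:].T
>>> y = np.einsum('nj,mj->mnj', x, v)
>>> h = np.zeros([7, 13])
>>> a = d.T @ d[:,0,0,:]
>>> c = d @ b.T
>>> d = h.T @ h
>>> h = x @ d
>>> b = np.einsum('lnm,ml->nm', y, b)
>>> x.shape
(13, 13)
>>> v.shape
(23, 13)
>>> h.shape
(13, 13)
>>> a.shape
(23, 7, 13, 23)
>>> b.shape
(13, 13)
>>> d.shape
(13, 13)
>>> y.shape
(23, 13, 13)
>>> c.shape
(37, 13, 7, 13)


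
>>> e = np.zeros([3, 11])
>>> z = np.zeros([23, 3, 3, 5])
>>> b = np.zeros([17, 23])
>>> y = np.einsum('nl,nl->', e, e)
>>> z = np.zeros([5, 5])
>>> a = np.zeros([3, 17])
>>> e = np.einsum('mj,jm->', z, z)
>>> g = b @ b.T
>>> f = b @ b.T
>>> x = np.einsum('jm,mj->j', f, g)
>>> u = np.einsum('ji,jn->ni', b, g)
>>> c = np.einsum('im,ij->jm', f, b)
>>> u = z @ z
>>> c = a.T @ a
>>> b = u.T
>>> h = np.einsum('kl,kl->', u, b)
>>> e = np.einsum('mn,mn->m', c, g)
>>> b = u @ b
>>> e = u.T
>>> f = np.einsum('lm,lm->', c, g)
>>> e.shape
(5, 5)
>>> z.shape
(5, 5)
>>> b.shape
(5, 5)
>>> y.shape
()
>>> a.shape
(3, 17)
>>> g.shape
(17, 17)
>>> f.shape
()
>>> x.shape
(17,)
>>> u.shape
(5, 5)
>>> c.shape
(17, 17)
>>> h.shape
()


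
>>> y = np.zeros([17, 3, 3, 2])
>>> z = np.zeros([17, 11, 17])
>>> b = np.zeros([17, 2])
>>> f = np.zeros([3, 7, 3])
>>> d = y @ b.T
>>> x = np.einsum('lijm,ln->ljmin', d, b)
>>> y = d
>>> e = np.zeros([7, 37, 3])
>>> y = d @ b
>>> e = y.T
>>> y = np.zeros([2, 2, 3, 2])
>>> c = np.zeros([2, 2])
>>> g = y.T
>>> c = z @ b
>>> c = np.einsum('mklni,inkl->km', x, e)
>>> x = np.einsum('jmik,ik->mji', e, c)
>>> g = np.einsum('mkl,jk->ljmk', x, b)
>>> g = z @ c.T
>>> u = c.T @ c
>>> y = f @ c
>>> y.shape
(3, 7, 17)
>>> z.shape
(17, 11, 17)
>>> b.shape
(17, 2)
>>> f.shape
(3, 7, 3)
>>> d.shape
(17, 3, 3, 17)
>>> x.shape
(3, 2, 3)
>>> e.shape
(2, 3, 3, 17)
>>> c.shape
(3, 17)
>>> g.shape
(17, 11, 3)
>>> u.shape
(17, 17)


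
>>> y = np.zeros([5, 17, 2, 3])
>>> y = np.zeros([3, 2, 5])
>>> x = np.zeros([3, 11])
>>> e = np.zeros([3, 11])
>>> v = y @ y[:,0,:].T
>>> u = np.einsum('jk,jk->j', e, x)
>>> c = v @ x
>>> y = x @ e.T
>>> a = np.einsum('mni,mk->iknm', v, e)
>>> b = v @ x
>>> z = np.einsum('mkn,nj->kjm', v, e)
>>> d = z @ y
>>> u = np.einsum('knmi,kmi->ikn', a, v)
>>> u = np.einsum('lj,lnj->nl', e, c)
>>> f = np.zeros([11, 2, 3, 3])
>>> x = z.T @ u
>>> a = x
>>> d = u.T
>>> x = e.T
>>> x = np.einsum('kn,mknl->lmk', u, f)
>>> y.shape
(3, 3)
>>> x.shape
(3, 11, 2)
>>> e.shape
(3, 11)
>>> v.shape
(3, 2, 3)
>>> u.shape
(2, 3)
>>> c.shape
(3, 2, 11)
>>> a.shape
(3, 11, 3)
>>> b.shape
(3, 2, 11)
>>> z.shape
(2, 11, 3)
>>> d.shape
(3, 2)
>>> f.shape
(11, 2, 3, 3)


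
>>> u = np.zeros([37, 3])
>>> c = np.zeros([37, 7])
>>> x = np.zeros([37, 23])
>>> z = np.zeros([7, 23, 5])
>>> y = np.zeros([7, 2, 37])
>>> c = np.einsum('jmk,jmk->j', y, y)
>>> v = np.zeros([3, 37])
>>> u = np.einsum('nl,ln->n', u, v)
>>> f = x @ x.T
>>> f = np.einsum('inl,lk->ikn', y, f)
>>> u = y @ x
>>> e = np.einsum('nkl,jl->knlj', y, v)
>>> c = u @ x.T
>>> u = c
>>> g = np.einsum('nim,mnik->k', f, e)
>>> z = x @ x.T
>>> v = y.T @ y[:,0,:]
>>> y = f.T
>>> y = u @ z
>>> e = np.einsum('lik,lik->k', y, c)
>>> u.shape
(7, 2, 37)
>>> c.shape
(7, 2, 37)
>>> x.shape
(37, 23)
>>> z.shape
(37, 37)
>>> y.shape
(7, 2, 37)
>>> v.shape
(37, 2, 37)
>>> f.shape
(7, 37, 2)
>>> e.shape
(37,)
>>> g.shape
(3,)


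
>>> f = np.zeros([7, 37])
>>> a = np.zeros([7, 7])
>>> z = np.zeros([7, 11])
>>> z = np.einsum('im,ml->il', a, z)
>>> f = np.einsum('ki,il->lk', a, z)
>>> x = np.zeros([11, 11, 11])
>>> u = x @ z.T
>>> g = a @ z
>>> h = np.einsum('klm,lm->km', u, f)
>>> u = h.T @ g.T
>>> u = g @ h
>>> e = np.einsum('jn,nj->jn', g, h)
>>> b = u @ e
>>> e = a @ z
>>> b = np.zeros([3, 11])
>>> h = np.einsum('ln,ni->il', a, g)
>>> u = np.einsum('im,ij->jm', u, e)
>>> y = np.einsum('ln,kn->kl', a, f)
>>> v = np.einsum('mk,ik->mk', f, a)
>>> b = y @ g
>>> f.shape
(11, 7)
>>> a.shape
(7, 7)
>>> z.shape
(7, 11)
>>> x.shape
(11, 11, 11)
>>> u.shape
(11, 7)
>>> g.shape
(7, 11)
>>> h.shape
(11, 7)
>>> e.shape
(7, 11)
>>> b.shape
(11, 11)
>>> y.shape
(11, 7)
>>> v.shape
(11, 7)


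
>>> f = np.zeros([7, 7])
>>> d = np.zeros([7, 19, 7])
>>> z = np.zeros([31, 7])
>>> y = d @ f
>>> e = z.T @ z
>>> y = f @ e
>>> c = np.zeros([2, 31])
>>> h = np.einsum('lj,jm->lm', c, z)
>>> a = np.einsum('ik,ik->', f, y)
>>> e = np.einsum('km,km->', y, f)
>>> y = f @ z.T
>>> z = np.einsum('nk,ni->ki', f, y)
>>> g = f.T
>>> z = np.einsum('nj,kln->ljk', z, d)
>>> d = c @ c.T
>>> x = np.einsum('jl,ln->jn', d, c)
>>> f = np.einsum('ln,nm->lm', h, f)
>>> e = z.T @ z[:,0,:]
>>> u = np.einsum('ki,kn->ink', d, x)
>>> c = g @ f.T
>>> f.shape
(2, 7)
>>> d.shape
(2, 2)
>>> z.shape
(19, 31, 7)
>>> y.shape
(7, 31)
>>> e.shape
(7, 31, 7)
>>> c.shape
(7, 2)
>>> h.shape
(2, 7)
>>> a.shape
()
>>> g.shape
(7, 7)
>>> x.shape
(2, 31)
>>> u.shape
(2, 31, 2)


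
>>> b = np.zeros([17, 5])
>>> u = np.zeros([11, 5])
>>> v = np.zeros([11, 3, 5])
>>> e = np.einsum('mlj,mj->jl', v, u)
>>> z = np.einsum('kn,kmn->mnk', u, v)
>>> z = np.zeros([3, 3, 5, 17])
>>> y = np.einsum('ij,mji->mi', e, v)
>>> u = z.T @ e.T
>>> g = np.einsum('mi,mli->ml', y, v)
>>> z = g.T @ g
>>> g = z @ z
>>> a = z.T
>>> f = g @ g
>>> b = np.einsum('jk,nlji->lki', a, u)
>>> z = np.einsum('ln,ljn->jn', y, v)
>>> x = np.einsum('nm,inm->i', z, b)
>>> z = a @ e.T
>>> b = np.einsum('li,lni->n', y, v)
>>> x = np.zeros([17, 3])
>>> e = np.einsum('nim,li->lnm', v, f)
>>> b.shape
(3,)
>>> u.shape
(17, 5, 3, 5)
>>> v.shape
(11, 3, 5)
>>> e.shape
(3, 11, 5)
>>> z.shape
(3, 5)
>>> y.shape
(11, 5)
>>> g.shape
(3, 3)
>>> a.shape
(3, 3)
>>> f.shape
(3, 3)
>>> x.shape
(17, 3)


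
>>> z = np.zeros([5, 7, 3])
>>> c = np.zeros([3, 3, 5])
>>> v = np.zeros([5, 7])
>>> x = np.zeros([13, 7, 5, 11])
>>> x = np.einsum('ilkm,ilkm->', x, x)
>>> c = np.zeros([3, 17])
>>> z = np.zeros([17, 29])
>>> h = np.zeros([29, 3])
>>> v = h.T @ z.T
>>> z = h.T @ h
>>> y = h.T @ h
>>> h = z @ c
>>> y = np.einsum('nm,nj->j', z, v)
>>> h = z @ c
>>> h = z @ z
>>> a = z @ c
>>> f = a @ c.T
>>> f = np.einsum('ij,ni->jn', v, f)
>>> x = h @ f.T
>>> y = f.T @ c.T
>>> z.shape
(3, 3)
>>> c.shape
(3, 17)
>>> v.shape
(3, 17)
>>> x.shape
(3, 17)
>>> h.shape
(3, 3)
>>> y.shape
(3, 3)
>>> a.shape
(3, 17)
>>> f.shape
(17, 3)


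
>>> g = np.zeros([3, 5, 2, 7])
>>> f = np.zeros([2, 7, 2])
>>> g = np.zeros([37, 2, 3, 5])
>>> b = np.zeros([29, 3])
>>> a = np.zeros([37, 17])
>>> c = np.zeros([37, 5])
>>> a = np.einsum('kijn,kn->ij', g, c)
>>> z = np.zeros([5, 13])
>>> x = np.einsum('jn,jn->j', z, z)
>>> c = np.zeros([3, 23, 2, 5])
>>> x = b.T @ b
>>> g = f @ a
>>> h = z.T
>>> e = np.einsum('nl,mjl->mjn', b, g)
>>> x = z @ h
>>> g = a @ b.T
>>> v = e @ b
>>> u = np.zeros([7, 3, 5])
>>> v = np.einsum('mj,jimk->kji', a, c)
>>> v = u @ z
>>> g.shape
(2, 29)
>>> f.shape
(2, 7, 2)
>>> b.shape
(29, 3)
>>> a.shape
(2, 3)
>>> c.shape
(3, 23, 2, 5)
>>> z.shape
(5, 13)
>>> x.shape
(5, 5)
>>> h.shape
(13, 5)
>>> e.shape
(2, 7, 29)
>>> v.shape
(7, 3, 13)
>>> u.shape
(7, 3, 5)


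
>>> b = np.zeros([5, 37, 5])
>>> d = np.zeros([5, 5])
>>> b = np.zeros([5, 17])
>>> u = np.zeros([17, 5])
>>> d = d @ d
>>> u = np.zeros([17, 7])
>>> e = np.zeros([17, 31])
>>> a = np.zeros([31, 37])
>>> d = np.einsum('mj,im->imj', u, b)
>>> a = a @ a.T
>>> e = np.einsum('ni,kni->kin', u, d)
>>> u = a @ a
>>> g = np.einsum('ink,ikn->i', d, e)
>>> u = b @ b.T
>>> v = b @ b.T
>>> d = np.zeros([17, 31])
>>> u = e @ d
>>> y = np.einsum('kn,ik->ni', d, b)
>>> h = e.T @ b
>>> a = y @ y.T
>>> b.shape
(5, 17)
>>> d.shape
(17, 31)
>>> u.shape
(5, 7, 31)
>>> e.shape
(5, 7, 17)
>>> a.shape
(31, 31)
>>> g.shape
(5,)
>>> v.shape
(5, 5)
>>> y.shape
(31, 5)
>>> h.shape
(17, 7, 17)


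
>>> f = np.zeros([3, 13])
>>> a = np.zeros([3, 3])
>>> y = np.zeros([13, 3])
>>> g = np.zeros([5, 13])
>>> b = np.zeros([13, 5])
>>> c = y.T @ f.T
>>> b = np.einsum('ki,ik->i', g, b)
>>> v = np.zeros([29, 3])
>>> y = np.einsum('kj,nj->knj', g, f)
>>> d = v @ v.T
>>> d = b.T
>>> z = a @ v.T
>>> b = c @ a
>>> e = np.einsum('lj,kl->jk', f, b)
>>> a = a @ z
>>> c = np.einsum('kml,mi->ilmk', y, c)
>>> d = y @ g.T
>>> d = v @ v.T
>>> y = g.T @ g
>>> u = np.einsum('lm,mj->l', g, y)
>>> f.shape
(3, 13)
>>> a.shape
(3, 29)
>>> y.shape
(13, 13)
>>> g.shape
(5, 13)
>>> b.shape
(3, 3)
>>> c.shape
(3, 13, 3, 5)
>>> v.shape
(29, 3)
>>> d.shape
(29, 29)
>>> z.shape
(3, 29)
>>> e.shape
(13, 3)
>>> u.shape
(5,)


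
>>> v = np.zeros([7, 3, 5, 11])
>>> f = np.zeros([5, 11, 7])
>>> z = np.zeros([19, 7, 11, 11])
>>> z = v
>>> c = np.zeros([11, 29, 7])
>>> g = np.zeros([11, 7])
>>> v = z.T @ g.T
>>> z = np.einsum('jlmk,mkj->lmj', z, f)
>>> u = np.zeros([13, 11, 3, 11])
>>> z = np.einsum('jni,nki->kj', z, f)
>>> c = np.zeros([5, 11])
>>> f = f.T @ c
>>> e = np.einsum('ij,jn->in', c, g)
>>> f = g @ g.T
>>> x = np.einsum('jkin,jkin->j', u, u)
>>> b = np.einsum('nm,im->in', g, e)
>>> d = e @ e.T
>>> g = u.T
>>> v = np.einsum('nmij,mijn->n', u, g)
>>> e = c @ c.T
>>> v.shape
(13,)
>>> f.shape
(11, 11)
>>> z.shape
(11, 3)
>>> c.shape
(5, 11)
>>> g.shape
(11, 3, 11, 13)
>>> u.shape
(13, 11, 3, 11)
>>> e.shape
(5, 5)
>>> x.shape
(13,)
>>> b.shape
(5, 11)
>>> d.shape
(5, 5)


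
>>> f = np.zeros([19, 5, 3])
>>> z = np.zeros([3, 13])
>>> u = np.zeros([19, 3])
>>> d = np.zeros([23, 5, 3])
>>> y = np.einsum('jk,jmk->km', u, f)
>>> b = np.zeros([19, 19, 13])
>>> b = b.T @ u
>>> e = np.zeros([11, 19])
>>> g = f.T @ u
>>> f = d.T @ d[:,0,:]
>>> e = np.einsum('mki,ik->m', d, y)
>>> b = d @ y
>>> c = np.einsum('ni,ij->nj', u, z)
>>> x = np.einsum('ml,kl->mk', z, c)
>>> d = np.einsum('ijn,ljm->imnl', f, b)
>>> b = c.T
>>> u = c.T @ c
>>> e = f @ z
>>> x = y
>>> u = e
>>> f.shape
(3, 5, 3)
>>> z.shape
(3, 13)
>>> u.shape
(3, 5, 13)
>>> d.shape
(3, 5, 3, 23)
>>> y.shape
(3, 5)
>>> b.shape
(13, 19)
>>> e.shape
(3, 5, 13)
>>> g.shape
(3, 5, 3)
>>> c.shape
(19, 13)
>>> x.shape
(3, 5)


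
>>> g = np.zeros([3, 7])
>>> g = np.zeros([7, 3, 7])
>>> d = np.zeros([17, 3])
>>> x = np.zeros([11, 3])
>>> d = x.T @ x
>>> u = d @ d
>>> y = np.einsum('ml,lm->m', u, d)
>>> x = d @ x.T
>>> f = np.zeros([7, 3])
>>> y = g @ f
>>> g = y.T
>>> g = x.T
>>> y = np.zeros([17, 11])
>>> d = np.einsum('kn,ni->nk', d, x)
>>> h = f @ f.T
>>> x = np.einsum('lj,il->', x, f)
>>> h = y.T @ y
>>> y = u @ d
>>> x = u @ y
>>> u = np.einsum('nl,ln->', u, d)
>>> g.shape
(11, 3)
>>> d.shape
(3, 3)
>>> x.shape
(3, 3)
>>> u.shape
()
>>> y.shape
(3, 3)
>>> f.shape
(7, 3)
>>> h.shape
(11, 11)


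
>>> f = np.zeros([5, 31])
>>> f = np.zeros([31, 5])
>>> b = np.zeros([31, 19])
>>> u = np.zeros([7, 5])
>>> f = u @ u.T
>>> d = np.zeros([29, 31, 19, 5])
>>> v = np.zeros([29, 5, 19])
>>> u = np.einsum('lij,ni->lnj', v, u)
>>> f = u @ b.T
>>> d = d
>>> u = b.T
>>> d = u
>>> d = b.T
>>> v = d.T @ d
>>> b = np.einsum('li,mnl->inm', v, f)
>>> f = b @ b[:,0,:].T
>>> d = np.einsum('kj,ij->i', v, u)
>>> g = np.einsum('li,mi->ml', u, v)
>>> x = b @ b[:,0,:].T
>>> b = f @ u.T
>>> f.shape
(31, 7, 31)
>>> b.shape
(31, 7, 19)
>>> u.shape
(19, 31)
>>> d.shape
(19,)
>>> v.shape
(31, 31)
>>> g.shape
(31, 19)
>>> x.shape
(31, 7, 31)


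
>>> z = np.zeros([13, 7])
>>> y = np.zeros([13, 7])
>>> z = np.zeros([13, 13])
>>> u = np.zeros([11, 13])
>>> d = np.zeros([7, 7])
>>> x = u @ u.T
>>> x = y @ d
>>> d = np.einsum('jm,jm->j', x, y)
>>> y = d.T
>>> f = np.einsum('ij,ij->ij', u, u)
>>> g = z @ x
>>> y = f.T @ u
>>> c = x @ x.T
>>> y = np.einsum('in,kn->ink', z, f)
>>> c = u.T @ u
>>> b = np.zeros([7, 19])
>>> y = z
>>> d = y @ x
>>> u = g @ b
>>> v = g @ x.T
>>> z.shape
(13, 13)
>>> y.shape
(13, 13)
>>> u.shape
(13, 19)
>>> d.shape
(13, 7)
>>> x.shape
(13, 7)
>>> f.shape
(11, 13)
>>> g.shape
(13, 7)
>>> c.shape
(13, 13)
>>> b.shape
(7, 19)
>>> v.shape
(13, 13)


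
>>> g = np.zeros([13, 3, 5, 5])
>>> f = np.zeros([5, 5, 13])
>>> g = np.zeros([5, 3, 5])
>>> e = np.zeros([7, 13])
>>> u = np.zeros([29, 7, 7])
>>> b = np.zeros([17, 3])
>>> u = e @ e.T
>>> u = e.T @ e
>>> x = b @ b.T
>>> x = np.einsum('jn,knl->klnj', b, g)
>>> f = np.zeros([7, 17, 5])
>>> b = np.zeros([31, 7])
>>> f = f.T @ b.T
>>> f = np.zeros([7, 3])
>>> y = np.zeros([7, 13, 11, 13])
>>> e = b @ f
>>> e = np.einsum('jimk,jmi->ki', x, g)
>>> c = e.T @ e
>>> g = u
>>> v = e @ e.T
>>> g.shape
(13, 13)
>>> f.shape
(7, 3)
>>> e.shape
(17, 5)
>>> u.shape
(13, 13)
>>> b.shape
(31, 7)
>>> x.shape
(5, 5, 3, 17)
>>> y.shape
(7, 13, 11, 13)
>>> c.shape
(5, 5)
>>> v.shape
(17, 17)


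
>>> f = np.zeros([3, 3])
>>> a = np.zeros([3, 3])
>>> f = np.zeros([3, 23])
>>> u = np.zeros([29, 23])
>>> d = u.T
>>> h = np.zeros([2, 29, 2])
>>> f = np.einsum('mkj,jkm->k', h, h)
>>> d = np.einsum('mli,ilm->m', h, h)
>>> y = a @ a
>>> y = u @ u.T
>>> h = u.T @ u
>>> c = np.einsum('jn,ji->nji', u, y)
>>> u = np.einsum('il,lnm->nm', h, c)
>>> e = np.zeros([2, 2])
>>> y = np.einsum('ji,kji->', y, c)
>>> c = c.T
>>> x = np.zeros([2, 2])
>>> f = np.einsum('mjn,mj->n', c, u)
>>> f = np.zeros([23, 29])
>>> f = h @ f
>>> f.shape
(23, 29)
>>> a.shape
(3, 3)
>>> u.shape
(29, 29)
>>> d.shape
(2,)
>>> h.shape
(23, 23)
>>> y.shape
()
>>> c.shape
(29, 29, 23)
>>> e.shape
(2, 2)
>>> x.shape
(2, 2)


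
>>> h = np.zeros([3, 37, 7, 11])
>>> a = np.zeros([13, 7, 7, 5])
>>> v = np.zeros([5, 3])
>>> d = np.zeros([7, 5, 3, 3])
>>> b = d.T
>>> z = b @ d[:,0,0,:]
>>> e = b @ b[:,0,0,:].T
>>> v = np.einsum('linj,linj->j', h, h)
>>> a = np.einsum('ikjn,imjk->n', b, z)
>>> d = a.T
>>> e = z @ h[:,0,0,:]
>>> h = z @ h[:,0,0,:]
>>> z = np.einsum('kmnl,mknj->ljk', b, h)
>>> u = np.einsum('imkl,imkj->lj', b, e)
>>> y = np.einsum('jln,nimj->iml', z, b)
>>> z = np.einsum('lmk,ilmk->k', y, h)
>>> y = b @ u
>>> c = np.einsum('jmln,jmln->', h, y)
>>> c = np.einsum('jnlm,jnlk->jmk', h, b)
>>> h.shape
(3, 3, 5, 11)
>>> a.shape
(7,)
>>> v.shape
(11,)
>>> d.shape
(7,)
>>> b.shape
(3, 3, 5, 7)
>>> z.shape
(11,)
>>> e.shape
(3, 3, 5, 11)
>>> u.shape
(7, 11)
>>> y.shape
(3, 3, 5, 11)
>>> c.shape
(3, 11, 7)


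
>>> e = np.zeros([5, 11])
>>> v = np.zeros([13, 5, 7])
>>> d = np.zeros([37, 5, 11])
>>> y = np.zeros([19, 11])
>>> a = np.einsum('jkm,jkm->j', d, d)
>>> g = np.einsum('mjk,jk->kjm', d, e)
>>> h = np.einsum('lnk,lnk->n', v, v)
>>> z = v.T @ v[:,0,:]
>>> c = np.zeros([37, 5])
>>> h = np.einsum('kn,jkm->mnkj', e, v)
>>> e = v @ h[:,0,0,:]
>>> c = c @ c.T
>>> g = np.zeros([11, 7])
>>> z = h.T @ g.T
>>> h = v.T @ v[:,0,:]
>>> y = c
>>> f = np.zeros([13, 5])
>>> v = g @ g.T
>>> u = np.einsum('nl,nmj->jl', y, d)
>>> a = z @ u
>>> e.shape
(13, 5, 13)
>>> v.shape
(11, 11)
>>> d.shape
(37, 5, 11)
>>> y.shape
(37, 37)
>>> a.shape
(13, 5, 11, 37)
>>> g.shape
(11, 7)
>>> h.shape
(7, 5, 7)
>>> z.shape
(13, 5, 11, 11)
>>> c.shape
(37, 37)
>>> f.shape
(13, 5)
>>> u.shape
(11, 37)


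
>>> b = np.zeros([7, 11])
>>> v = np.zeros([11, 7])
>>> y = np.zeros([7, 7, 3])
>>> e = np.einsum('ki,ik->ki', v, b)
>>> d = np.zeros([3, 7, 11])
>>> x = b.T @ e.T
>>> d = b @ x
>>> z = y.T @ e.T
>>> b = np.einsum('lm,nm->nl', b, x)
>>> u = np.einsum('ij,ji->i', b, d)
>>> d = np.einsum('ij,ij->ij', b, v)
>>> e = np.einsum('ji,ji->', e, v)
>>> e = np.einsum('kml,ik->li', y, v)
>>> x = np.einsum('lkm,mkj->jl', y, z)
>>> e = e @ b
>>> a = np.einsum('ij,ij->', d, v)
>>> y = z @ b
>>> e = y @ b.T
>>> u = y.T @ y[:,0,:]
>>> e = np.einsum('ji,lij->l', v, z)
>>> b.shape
(11, 7)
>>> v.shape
(11, 7)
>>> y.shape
(3, 7, 7)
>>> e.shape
(3,)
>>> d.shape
(11, 7)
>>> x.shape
(11, 7)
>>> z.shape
(3, 7, 11)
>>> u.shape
(7, 7, 7)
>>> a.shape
()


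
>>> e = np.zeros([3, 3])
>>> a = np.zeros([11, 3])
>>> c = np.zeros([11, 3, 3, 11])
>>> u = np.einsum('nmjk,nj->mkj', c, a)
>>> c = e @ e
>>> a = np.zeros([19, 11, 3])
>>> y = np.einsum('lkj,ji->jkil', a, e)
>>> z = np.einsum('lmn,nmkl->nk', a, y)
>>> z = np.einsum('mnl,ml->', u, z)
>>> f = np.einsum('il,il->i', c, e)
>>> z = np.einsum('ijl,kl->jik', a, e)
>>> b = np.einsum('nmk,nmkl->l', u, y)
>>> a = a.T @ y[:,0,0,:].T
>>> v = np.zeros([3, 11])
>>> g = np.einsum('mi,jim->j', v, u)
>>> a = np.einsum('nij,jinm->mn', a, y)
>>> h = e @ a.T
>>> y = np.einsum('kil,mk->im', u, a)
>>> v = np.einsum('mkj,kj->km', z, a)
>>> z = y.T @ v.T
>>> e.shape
(3, 3)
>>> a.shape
(19, 3)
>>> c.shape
(3, 3)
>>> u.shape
(3, 11, 3)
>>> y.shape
(11, 19)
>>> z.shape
(19, 19)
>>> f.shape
(3,)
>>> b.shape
(19,)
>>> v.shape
(19, 11)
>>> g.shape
(3,)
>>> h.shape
(3, 19)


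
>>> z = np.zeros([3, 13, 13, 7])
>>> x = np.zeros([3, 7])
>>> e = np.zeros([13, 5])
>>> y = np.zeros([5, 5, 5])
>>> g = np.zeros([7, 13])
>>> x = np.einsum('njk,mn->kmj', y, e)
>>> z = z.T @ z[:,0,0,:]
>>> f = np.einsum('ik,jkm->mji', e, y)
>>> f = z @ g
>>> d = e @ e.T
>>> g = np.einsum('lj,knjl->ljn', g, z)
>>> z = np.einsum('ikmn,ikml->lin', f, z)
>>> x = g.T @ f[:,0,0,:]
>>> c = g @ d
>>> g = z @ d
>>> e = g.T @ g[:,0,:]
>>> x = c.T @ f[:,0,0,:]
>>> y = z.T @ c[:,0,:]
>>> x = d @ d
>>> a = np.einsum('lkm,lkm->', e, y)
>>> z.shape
(7, 7, 13)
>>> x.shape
(13, 13)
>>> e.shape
(13, 7, 13)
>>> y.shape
(13, 7, 13)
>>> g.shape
(7, 7, 13)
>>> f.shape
(7, 13, 13, 13)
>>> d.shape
(13, 13)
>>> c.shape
(7, 13, 13)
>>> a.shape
()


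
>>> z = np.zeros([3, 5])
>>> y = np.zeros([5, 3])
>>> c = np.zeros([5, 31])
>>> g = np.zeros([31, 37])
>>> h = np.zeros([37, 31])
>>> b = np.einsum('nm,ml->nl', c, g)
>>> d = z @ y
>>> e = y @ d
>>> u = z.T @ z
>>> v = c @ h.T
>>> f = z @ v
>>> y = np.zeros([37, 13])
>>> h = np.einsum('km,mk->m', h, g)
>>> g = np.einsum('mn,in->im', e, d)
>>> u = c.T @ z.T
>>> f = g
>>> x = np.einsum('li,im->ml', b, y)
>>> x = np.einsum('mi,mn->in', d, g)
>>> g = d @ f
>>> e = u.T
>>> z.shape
(3, 5)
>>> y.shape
(37, 13)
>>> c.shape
(5, 31)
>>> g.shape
(3, 5)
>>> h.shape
(31,)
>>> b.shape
(5, 37)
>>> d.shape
(3, 3)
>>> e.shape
(3, 31)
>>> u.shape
(31, 3)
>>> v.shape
(5, 37)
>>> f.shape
(3, 5)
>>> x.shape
(3, 5)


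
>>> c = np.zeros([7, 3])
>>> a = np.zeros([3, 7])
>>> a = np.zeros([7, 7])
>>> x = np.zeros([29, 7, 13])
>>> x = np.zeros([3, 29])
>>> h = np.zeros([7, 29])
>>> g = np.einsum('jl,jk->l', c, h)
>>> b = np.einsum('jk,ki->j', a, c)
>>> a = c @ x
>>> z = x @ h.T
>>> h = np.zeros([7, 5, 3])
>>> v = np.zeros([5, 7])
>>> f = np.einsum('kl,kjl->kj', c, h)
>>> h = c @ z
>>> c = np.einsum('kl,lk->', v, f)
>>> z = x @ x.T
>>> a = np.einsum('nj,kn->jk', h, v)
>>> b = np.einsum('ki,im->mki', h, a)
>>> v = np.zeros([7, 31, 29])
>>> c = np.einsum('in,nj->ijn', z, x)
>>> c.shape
(3, 29, 3)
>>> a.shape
(7, 5)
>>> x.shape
(3, 29)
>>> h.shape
(7, 7)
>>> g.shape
(3,)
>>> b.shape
(5, 7, 7)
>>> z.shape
(3, 3)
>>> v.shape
(7, 31, 29)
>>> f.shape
(7, 5)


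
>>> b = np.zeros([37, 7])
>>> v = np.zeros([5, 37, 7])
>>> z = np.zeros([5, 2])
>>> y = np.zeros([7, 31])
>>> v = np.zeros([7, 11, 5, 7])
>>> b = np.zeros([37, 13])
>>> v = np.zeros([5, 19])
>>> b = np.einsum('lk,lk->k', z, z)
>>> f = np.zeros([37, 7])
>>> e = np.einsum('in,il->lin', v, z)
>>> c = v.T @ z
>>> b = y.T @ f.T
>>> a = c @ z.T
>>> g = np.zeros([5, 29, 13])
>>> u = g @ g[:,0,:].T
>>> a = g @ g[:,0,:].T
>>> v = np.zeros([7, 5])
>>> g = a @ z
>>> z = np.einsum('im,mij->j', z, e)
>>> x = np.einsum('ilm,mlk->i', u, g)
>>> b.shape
(31, 37)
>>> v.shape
(7, 5)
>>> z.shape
(19,)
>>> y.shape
(7, 31)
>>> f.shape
(37, 7)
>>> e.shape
(2, 5, 19)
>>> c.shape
(19, 2)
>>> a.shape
(5, 29, 5)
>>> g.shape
(5, 29, 2)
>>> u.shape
(5, 29, 5)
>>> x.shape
(5,)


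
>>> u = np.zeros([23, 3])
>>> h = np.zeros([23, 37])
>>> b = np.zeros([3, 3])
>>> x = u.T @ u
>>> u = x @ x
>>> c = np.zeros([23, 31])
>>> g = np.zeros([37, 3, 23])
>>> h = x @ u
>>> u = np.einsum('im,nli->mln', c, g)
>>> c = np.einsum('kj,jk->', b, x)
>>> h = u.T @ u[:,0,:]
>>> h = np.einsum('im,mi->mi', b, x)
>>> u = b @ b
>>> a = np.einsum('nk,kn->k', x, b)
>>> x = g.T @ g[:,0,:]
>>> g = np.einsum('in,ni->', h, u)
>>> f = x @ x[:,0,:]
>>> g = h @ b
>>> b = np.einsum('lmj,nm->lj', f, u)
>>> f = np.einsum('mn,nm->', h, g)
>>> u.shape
(3, 3)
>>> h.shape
(3, 3)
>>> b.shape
(23, 23)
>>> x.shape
(23, 3, 23)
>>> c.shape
()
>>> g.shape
(3, 3)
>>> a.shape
(3,)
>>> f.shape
()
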